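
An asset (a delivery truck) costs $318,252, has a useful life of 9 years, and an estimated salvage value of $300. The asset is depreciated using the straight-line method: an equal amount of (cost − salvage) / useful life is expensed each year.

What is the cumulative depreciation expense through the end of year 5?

$176,640

Depreciable base = $318,252 − $300 = $317,952.
Annual expense = $317,952 / 9 = $35,328.
End of year 1: book value $282,924.
End of year 2: book value $247,596.
End of year 3: book value $212,268.
End of year 4: book value $176,940.
End of year 5: book value $141,612.
Accumulated through year 5 = $318,252 − $141,612 = $176,640.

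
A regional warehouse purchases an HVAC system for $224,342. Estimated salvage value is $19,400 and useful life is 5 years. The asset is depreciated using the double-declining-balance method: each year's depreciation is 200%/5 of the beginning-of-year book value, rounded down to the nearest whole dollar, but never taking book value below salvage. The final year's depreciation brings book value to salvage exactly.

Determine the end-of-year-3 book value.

Depreciable base = $224,342 − $19,400 = $204,942.
Year 1: ⌊$224,342 × 200%/5⌋ = $89,736. Book value $134,606.
Year 2: ⌊$134,606 × 200%/5⌋ = $53,842. Book value $80,764.
Year 3: ⌊$80,764 × 200%/5⌋ = $32,305. Book value $48,459.

$48,459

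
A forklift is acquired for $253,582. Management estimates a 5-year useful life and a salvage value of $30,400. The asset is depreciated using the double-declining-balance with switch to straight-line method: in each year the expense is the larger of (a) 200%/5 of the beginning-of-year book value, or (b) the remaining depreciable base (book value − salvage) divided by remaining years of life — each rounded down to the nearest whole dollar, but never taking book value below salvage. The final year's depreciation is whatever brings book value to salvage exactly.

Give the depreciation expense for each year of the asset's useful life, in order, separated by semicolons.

Depreciable base = $253,582 − $30,400 = $223,182.
Year 1: DB = ⌊$253,582 × 200%/5⌋ = $101,432; SL = ⌊$223,182/5⌋ = $44,636 → take DB $101,432. Book value $152,150.
Year 2: DB = ⌊$152,150 × 200%/5⌋ = $60,860; SL = ⌊$121,750/4⌋ = $30,437 → take DB $60,860. Book value $91,290.
Year 3: DB = ⌊$91,290 × 200%/5⌋ = $36,516; SL = ⌊$60,890/3⌋ = $20,296 → take DB $36,516. Book value $54,774.
Year 4: DB = ⌊$54,774 × 200%/5⌋ = $21,909; SL = ⌊$24,374/2⌋ = $12,187 → take DB $21,909. Book value $32,865.
Year 5 (final): $32,865 − $30,400 = $2,465. Book value $30,400.

$101,432; $60,860; $36,516; $21,909; $2,465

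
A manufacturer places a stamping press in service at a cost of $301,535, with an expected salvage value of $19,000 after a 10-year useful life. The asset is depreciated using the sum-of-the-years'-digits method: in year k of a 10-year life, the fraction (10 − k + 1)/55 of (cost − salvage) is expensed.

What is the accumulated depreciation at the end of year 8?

Depreciable base = $301,535 − $19,000 = $282,535.
Sum of the years' digits = 10+9+8+7+6+5+4+3+2+1 = 55.
Year 1: $282,535 × 10/55 = $51,370. Book value $250,165.
Year 2: $282,535 × 9/55 = $46,233. Book value $203,932.
Year 3: $282,535 × 8/55 = $41,096. Book value $162,836.
Year 4: $282,535 × 7/55 = $35,959. Book value $126,877.
Year 5: $282,535 × 6/55 = $30,822. Book value $96,055.
Year 6: $282,535 × 5/55 = $25,685. Book value $70,370.
Year 7: $282,535 × 4/55 = $20,548. Book value $49,822.
Year 8: $282,535 × 3/55 = $15,411. Book value $34,411.
Accumulated through year 8 = $301,535 − $34,411 = $267,124.

$267,124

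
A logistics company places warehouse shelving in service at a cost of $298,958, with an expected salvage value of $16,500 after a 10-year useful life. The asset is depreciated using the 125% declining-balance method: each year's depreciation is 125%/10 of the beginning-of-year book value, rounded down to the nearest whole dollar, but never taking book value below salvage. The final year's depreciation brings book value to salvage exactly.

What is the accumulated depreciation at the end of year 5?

$145,618

Depreciable base = $298,958 − $16,500 = $282,458.
Year 1: ⌊$298,958 × 125%/10⌋ = $37,369. Book value $261,589.
Year 2: ⌊$261,589 × 125%/10⌋ = $32,698. Book value $228,891.
Year 3: ⌊$228,891 × 125%/10⌋ = $28,611. Book value $200,280.
Year 4: ⌊$200,280 × 125%/10⌋ = $25,035. Book value $175,245.
Year 5: ⌊$175,245 × 125%/10⌋ = $21,905. Book value $153,340.
Accumulated through year 5 = $298,958 − $153,340 = $145,618.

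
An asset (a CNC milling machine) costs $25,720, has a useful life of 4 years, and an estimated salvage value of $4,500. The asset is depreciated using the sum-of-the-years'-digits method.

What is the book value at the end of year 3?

$6,622

Depreciable base = $25,720 − $4,500 = $21,220.
Sum of the years' digits = 4+3+2+1 = 10.
Year 1: $21,220 × 4/10 = $8,488. Book value $17,232.
Year 2: $21,220 × 3/10 = $6,366. Book value $10,866.
Year 3: $21,220 × 2/10 = $4,244. Book value $6,622.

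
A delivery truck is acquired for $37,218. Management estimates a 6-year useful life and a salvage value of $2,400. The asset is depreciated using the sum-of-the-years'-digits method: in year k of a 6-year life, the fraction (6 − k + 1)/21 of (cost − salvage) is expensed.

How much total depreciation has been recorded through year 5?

$33,160

Depreciable base = $37,218 − $2,400 = $34,818.
Sum of the years' digits = 6+5+4+3+2+1 = 21.
Year 1: $34,818 × 6/21 = $9,948. Book value $27,270.
Year 2: $34,818 × 5/21 = $8,290. Book value $18,980.
Year 3: $34,818 × 4/21 = $6,632. Book value $12,348.
Year 4: $34,818 × 3/21 = $4,974. Book value $7,374.
Year 5: $34,818 × 2/21 = $3,316. Book value $4,058.
Accumulated through year 5 = $37,218 − $4,058 = $33,160.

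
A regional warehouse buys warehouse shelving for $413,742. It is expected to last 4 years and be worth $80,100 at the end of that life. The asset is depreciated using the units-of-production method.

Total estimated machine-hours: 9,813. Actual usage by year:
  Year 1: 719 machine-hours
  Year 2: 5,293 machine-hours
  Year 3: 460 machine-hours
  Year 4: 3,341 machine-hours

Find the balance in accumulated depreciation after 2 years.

$204,408

Depreciable base = $413,742 − $80,100 = $333,642.
Rate = $333,642 / 9,813 machine-hours = $34 per machine-hour.
Year 1: 719 × $34 = $24,446. Book value $389,296.
Year 2: 5,293 × $34 = $179,962. Book value $209,334.
Accumulated through year 2 = $413,742 − $209,334 = $204,408.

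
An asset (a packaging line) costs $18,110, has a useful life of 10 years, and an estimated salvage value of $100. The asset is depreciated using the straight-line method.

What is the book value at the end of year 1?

$16,309

Depreciable base = $18,110 − $100 = $18,010.
Annual expense = $18,010 / 10 = $1,801.
End of year 1: book value $16,309.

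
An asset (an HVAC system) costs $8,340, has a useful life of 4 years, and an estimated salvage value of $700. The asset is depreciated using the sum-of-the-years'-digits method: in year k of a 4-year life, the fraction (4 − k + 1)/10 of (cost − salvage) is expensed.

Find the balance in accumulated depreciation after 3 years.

Depreciable base = $8,340 − $700 = $7,640.
Sum of the years' digits = 4+3+2+1 = 10.
Year 1: $7,640 × 4/10 = $3,056. Book value $5,284.
Year 2: $7,640 × 3/10 = $2,292. Book value $2,992.
Year 3: $7,640 × 2/10 = $1,528. Book value $1,464.
Accumulated through year 3 = $8,340 − $1,464 = $6,876.

$6,876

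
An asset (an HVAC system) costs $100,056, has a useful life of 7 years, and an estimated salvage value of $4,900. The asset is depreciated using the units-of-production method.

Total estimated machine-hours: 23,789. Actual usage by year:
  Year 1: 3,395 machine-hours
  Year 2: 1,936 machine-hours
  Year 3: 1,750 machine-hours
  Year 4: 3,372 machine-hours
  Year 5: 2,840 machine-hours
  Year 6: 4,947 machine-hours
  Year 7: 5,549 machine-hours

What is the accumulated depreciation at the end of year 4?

$41,812

Depreciable base = $100,056 − $4,900 = $95,156.
Rate = $95,156 / 23,789 machine-hours = $4 per machine-hour.
Year 1: 3,395 × $4 = $13,580. Book value $86,476.
Year 2: 1,936 × $4 = $7,744. Book value $78,732.
Year 3: 1,750 × $4 = $7,000. Book value $71,732.
Year 4: 3,372 × $4 = $13,488. Book value $58,244.
Accumulated through year 4 = $100,056 − $58,244 = $41,812.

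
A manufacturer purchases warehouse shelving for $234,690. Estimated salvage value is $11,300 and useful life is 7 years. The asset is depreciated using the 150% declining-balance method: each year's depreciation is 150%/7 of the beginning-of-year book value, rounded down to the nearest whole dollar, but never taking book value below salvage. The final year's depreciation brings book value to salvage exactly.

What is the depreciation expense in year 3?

$31,047

Depreciable base = $234,690 − $11,300 = $223,390.
Year 1: ⌊$234,690 × 150%/7⌋ = $50,290. Book value $184,400.
Year 2: ⌊$184,400 × 150%/7⌋ = $39,514. Book value $144,886.
Year 3: ⌊$144,886 × 150%/7⌋ = $31,047. Book value $113,839.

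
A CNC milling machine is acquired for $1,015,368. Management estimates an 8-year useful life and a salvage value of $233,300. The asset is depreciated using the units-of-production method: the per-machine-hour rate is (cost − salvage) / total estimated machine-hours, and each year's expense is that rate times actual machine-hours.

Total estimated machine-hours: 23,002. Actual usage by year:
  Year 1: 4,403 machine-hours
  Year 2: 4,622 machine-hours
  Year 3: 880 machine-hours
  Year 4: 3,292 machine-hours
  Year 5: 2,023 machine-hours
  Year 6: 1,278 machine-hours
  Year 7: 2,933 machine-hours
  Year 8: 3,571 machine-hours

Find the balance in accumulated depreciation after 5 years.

Depreciable base = $1,015,368 − $233,300 = $782,068.
Rate = $782,068 / 23,002 machine-hours = $34 per machine-hour.
Year 1: 4,403 × $34 = $149,702. Book value $865,666.
Year 2: 4,622 × $34 = $157,148. Book value $708,518.
Year 3: 880 × $34 = $29,920. Book value $678,598.
Year 4: 3,292 × $34 = $111,928. Book value $566,670.
Year 5: 2,023 × $34 = $68,782. Book value $497,888.
Accumulated through year 5 = $1,015,368 − $497,888 = $517,480.

$517,480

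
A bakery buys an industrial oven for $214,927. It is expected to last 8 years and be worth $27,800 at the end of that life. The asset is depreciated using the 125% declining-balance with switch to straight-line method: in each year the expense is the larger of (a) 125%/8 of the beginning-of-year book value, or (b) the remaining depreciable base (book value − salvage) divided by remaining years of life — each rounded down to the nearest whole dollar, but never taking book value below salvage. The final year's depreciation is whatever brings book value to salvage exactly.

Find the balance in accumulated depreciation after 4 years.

$106,084

Depreciable base = $214,927 − $27,800 = $187,127.
Year 1: DB = ⌊$214,927 × 125%/8⌋ = $33,582; SL = ⌊$187,127/8⌋ = $23,390 → take DB $33,582. Book value $181,345.
Year 2: DB = ⌊$181,345 × 125%/8⌋ = $28,335; SL = ⌊$153,545/7⌋ = $21,935 → take DB $28,335. Book value $153,010.
Year 3: DB = ⌊$153,010 × 125%/8⌋ = $23,907; SL = ⌊$125,210/6⌋ = $20,868 → take DB $23,907. Book value $129,103.
Year 4: DB = ⌊$129,103 × 125%/8⌋ = $20,172; SL = ⌊$101,303/5⌋ = $20,260 → take SL $20,260. Book value $108,843.
Accumulated through year 4 = $214,927 − $108,843 = $106,084.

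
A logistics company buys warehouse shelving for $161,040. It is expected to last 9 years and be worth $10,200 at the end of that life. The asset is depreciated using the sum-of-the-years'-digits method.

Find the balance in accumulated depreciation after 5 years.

Depreciable base = $161,040 − $10,200 = $150,840.
Sum of the years' digits = 9+8+7+6+5+4+3+2+1 = 45.
Year 1: $150,840 × 9/45 = $30,168. Book value $130,872.
Year 2: $150,840 × 8/45 = $26,816. Book value $104,056.
Year 3: $150,840 × 7/45 = $23,464. Book value $80,592.
Year 4: $150,840 × 6/45 = $20,112. Book value $60,480.
Year 5: $150,840 × 5/45 = $16,760. Book value $43,720.
Accumulated through year 5 = $161,040 − $43,720 = $117,320.

$117,320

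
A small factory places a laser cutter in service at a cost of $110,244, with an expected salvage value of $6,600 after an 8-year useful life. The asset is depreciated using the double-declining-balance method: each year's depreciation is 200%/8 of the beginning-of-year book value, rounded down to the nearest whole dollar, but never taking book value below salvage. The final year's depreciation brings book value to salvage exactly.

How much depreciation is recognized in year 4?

$11,627

Depreciable base = $110,244 − $6,600 = $103,644.
Year 1: ⌊$110,244 × 200%/8⌋ = $27,561. Book value $82,683.
Year 2: ⌊$82,683 × 200%/8⌋ = $20,670. Book value $62,013.
Year 3: ⌊$62,013 × 200%/8⌋ = $15,503. Book value $46,510.
Year 4: ⌊$46,510 × 200%/8⌋ = $11,627. Book value $34,883.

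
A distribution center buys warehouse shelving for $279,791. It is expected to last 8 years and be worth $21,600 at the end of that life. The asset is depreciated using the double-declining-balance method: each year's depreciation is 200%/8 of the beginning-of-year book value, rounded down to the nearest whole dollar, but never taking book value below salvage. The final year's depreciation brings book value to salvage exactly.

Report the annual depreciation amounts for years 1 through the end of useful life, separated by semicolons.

Depreciable base = $279,791 − $21,600 = $258,191.
Year 1: ⌊$279,791 × 200%/8⌋ = $69,947. Book value $209,844.
Year 2: ⌊$209,844 × 200%/8⌋ = $52,461. Book value $157,383.
Year 3: ⌊$157,383 × 200%/8⌋ = $39,345. Book value $118,038.
Year 4: ⌊$118,038 × 200%/8⌋ = $29,509. Book value $88,529.
Year 5: ⌊$88,529 × 200%/8⌋ = $22,132. Book value $66,397.
Year 6: ⌊$66,397 × 200%/8⌋ = $16,599. Book value $49,798.
Year 7: ⌊$49,798 × 200%/8⌋ = $12,449. Book value $37,349.
Year 8 (final): $37,349 − $21,600 = $15,749. Book value $21,600.

$69,947; $52,461; $39,345; $29,509; $22,132; $16,599; $12,449; $15,749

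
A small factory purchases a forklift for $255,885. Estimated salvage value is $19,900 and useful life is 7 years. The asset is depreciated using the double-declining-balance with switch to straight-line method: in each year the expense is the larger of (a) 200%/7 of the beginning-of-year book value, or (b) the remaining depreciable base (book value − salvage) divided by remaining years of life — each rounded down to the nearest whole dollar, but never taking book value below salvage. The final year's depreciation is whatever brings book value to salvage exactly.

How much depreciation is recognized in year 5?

$19,031

Depreciable base = $255,885 − $19,900 = $235,985.
Year 1: DB = ⌊$255,885 × 200%/7⌋ = $73,110; SL = ⌊$235,985/7⌋ = $33,712 → take DB $73,110. Book value $182,775.
Year 2: DB = ⌊$182,775 × 200%/7⌋ = $52,221; SL = ⌊$162,875/6⌋ = $27,145 → take DB $52,221. Book value $130,554.
Year 3: DB = ⌊$130,554 × 200%/7⌋ = $37,301; SL = ⌊$110,654/5⌋ = $22,130 → take DB $37,301. Book value $93,253.
Year 4: DB = ⌊$93,253 × 200%/7⌋ = $26,643; SL = ⌊$73,353/4⌋ = $18,338 → take DB $26,643. Book value $66,610.
Year 5: DB = ⌊$66,610 × 200%/7⌋ = $19,031; SL = ⌊$46,710/3⌋ = $15,570 → take DB $19,031. Book value $47,579.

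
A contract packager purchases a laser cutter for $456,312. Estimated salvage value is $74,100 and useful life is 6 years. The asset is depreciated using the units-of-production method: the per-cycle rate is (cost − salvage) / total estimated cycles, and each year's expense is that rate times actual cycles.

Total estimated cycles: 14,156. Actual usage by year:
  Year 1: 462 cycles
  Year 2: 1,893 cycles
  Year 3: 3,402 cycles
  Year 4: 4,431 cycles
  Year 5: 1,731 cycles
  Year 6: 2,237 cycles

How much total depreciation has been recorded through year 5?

$321,813

Depreciable base = $456,312 − $74,100 = $382,212.
Rate = $382,212 / 14,156 cycles = $27 per cycle.
Year 1: 462 × $27 = $12,474. Book value $443,838.
Year 2: 1,893 × $27 = $51,111. Book value $392,727.
Year 3: 3,402 × $27 = $91,854. Book value $300,873.
Year 4: 4,431 × $27 = $119,637. Book value $181,236.
Year 5: 1,731 × $27 = $46,737. Book value $134,499.
Accumulated through year 5 = $456,312 − $134,499 = $321,813.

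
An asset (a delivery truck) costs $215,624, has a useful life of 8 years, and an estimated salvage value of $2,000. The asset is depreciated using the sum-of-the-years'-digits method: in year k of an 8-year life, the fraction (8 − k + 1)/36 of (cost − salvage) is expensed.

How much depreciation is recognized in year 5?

Depreciable base = $215,624 − $2,000 = $213,624.
Sum of the years' digits = 8+7+6+5+4+3+2+1 = 36.
Year 1: $213,624 × 8/36 = $47,472. Book value $168,152.
Year 2: $213,624 × 7/36 = $41,538. Book value $126,614.
Year 3: $213,624 × 6/36 = $35,604. Book value $91,010.
Year 4: $213,624 × 5/36 = $29,670. Book value $61,340.
Year 5: $213,624 × 4/36 = $23,736. Book value $37,604.

$23,736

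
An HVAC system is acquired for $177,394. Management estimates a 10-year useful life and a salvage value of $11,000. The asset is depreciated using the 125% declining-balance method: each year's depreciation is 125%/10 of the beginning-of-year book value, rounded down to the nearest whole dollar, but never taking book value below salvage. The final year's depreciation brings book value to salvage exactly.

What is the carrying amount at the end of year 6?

Depreciable base = $177,394 − $11,000 = $166,394.
Year 1: ⌊$177,394 × 125%/10⌋ = $22,174. Book value $155,220.
Year 2: ⌊$155,220 × 125%/10⌋ = $19,402. Book value $135,818.
Year 3: ⌊$135,818 × 125%/10⌋ = $16,977. Book value $118,841.
Year 4: ⌊$118,841 × 125%/10⌋ = $14,855. Book value $103,986.
Year 5: ⌊$103,986 × 125%/10⌋ = $12,998. Book value $90,988.
Year 6: ⌊$90,988 × 125%/10⌋ = $11,373. Book value $79,615.

$79,615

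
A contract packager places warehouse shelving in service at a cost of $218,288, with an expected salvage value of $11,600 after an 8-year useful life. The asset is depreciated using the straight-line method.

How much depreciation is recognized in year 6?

$25,836

Depreciable base = $218,288 − $11,600 = $206,688.
Annual expense = $206,688 / 8 = $25,836.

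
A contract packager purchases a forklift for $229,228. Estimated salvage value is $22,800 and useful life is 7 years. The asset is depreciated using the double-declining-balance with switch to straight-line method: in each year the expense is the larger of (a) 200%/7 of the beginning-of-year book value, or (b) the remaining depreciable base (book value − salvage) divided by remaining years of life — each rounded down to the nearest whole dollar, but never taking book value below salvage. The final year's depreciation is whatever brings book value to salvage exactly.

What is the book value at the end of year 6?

$30,445

Depreciable base = $229,228 − $22,800 = $206,428.
Year 1: DB = ⌊$229,228 × 200%/7⌋ = $65,493; SL = ⌊$206,428/7⌋ = $29,489 → take DB $65,493. Book value $163,735.
Year 2: DB = ⌊$163,735 × 200%/7⌋ = $46,781; SL = ⌊$140,935/6⌋ = $23,489 → take DB $46,781. Book value $116,954.
Year 3: DB = ⌊$116,954 × 200%/7⌋ = $33,415; SL = ⌊$94,154/5⌋ = $18,830 → take DB $33,415. Book value $83,539.
Year 4: DB = ⌊$83,539 × 200%/7⌋ = $23,868; SL = ⌊$60,739/4⌋ = $15,184 → take DB $23,868. Book value $59,671.
Year 5: DB = ⌊$59,671 × 200%/7⌋ = $17,048; SL = ⌊$36,871/3⌋ = $12,290 → take DB $17,048. Book value $42,623.
Year 6: DB = ⌊$42,623 × 200%/7⌋ = $12,178; SL = ⌊$19,823/2⌋ = $9,911 → take DB $12,178. Book value $30,445.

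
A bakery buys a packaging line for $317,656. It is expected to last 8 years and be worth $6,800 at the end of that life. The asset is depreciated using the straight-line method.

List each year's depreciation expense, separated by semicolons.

Depreciable base = $317,656 − $6,800 = $310,856.
Annual expense = $310,856 / 8 = $38,857.
End of year 1: book value $278,799.
End of year 2: book value $239,942.
End of year 3: book value $201,085.
End of year 4: book value $162,228.
End of year 5: book value $123,371.
End of year 6: book value $84,514.
End of year 7: book value $45,657.
End of year 8: book value $6,800.

$38,857; $38,857; $38,857; $38,857; $38,857; $38,857; $38,857; $38,857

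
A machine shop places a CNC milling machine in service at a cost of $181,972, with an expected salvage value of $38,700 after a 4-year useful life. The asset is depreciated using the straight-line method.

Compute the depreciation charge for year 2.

$35,818

Depreciable base = $181,972 − $38,700 = $143,272.
Annual expense = $143,272 / 4 = $35,818.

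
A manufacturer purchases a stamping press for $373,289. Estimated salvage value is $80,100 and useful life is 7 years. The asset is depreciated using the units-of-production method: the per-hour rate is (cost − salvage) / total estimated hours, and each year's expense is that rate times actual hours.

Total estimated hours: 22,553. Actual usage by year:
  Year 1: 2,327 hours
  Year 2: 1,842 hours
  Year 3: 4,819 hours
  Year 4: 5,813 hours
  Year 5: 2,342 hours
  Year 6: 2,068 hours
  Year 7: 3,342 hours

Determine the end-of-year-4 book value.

Depreciable base = $373,289 − $80,100 = $293,189.
Rate = $293,189 / 22,553 hours = $13 per hour.
Year 1: 2,327 × $13 = $30,251. Book value $343,038.
Year 2: 1,842 × $13 = $23,946. Book value $319,092.
Year 3: 4,819 × $13 = $62,647. Book value $256,445.
Year 4: 5,813 × $13 = $75,569. Book value $180,876.

$180,876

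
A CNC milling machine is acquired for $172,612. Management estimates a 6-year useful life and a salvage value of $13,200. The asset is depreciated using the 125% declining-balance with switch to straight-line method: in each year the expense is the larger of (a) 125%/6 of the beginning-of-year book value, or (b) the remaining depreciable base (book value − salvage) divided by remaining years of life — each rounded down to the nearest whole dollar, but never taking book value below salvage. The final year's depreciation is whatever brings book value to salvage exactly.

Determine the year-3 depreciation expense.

$23,745

Depreciable base = $172,612 − $13,200 = $159,412.
Year 1: DB = ⌊$172,612 × 125%/6⌋ = $35,960; SL = ⌊$159,412/6⌋ = $26,568 → take DB $35,960. Book value $136,652.
Year 2: DB = ⌊$136,652 × 125%/6⌋ = $28,469; SL = ⌊$123,452/5⌋ = $24,690 → take DB $28,469. Book value $108,183.
Year 3: DB = ⌊$108,183 × 125%/6⌋ = $22,538; SL = ⌊$94,983/4⌋ = $23,745 → take SL $23,745. Book value $84,438.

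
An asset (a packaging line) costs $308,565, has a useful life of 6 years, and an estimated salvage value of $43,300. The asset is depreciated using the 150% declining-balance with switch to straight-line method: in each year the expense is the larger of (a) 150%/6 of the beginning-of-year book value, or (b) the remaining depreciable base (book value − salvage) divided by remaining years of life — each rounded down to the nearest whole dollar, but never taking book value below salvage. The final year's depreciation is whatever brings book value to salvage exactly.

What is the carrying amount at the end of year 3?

Depreciable base = $308,565 − $43,300 = $265,265.
Year 1: DB = ⌊$308,565 × 150%/6⌋ = $77,141; SL = ⌊$265,265/6⌋ = $44,210 → take DB $77,141. Book value $231,424.
Year 2: DB = ⌊$231,424 × 150%/6⌋ = $57,856; SL = ⌊$188,124/5⌋ = $37,624 → take DB $57,856. Book value $173,568.
Year 3: DB = ⌊$173,568 × 150%/6⌋ = $43,392; SL = ⌊$130,268/4⌋ = $32,567 → take DB $43,392. Book value $130,176.

$130,176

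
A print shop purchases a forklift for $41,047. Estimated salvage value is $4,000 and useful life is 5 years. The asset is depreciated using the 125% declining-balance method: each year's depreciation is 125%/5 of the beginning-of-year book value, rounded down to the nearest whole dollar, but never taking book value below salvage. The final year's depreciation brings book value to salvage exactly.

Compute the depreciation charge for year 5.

Depreciable base = $41,047 − $4,000 = $37,047.
Year 1: ⌊$41,047 × 125%/5⌋ = $10,261. Book value $30,786.
Year 2: ⌊$30,786 × 125%/5⌋ = $7,696. Book value $23,090.
Year 3: ⌊$23,090 × 125%/5⌋ = $5,772. Book value $17,318.
Year 4: ⌊$17,318 × 125%/5⌋ = $4,329. Book value $12,989.
Year 5 (final): $12,989 − $4,000 = $8,989. Book value $4,000.

$8,989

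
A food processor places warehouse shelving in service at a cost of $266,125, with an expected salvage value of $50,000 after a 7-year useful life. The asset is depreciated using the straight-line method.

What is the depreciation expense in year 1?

$30,875

Depreciable base = $266,125 − $50,000 = $216,125.
Annual expense = $216,125 / 7 = $30,875.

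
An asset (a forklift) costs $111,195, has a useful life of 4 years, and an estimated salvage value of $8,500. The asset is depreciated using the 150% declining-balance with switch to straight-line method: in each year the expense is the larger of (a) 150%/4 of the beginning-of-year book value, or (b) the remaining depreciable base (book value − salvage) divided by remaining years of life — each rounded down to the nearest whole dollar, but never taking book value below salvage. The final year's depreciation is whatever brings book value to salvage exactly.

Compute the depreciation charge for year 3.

Depreciable base = $111,195 − $8,500 = $102,695.
Year 1: DB = ⌊$111,195 × 150%/4⌋ = $41,698; SL = ⌊$102,695/4⌋ = $25,673 → take DB $41,698. Book value $69,497.
Year 2: DB = ⌊$69,497 × 150%/4⌋ = $26,061; SL = ⌊$60,997/3⌋ = $20,332 → take DB $26,061. Book value $43,436.
Year 3: DB = ⌊$43,436 × 150%/4⌋ = $16,288; SL = ⌊$34,936/2⌋ = $17,468 → take SL $17,468. Book value $25,968.

$17,468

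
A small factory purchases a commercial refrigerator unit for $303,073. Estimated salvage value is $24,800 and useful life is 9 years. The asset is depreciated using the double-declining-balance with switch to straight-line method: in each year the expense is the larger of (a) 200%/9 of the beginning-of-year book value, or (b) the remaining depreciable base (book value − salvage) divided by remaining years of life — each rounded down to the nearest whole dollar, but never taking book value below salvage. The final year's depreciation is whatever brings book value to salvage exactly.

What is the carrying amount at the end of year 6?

$67,095

Depreciable base = $303,073 − $24,800 = $278,273.
Year 1: DB = ⌊$303,073 × 200%/9⌋ = $67,349; SL = ⌊$278,273/9⌋ = $30,919 → take DB $67,349. Book value $235,724.
Year 2: DB = ⌊$235,724 × 200%/9⌋ = $52,383; SL = ⌊$210,924/8⌋ = $26,365 → take DB $52,383. Book value $183,341.
Year 3: DB = ⌊$183,341 × 200%/9⌋ = $40,742; SL = ⌊$158,541/7⌋ = $22,648 → take DB $40,742. Book value $142,599.
Year 4: DB = ⌊$142,599 × 200%/9⌋ = $31,688; SL = ⌊$117,799/6⌋ = $19,633 → take DB $31,688. Book value $110,911.
Year 5: DB = ⌊$110,911 × 200%/9⌋ = $24,646; SL = ⌊$86,111/5⌋ = $17,222 → take DB $24,646. Book value $86,265.
Year 6: DB = ⌊$86,265 × 200%/9⌋ = $19,170; SL = ⌊$61,465/4⌋ = $15,366 → take DB $19,170. Book value $67,095.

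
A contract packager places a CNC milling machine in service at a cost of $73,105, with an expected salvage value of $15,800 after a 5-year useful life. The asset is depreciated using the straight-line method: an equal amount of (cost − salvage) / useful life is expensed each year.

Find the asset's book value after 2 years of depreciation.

Depreciable base = $73,105 − $15,800 = $57,305.
Annual expense = $57,305 / 5 = $11,461.
End of year 1: book value $61,644.
End of year 2: book value $50,183.

$50,183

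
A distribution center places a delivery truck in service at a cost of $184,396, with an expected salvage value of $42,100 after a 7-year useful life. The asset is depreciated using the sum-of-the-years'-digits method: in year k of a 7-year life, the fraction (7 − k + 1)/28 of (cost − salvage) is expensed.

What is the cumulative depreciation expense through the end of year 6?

Depreciable base = $184,396 − $42,100 = $142,296.
Sum of the years' digits = 7+6+5+4+3+2+1 = 28.
Year 1: $142,296 × 7/28 = $35,574. Book value $148,822.
Year 2: $142,296 × 6/28 = $30,492. Book value $118,330.
Year 3: $142,296 × 5/28 = $25,410. Book value $92,920.
Year 4: $142,296 × 4/28 = $20,328. Book value $72,592.
Year 5: $142,296 × 3/28 = $15,246. Book value $57,346.
Year 6: $142,296 × 2/28 = $10,164. Book value $47,182.
Accumulated through year 6 = $184,396 − $47,182 = $137,214.

$137,214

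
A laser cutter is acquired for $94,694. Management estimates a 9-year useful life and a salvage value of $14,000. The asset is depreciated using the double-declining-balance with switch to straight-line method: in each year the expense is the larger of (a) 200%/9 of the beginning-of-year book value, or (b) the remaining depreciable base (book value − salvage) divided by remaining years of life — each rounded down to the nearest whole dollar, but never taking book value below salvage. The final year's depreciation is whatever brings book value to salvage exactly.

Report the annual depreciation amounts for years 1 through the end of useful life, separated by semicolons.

Depreciable base = $94,694 − $14,000 = $80,694.
Year 1: DB = ⌊$94,694 × 200%/9⌋ = $21,043; SL = ⌊$80,694/9⌋ = $8,966 → take DB $21,043. Book value $73,651.
Year 2: DB = ⌊$73,651 × 200%/9⌋ = $16,366; SL = ⌊$59,651/8⌋ = $7,456 → take DB $16,366. Book value $57,285.
Year 3: DB = ⌊$57,285 × 200%/9⌋ = $12,730; SL = ⌊$43,285/7⌋ = $6,183 → take DB $12,730. Book value $44,555.
Year 4: DB = ⌊$44,555 × 200%/9⌋ = $9,901; SL = ⌊$30,555/6⌋ = $5,092 → take DB $9,901. Book value $34,654.
Year 5: DB = ⌊$34,654 × 200%/9⌋ = $7,700; SL = ⌊$20,654/5⌋ = $4,130 → take DB $7,700. Book value $26,954.
Year 6: DB = ⌊$26,954 × 200%/9⌋ = $5,989; SL = ⌊$12,954/4⌋ = $3,238 → take DB $5,989. Book value $20,965.
Year 7: DB = ⌊$20,965 × 200%/9⌋ = $4,658; SL = ⌊$6,965/3⌋ = $2,321 → take DB $4,658. Book value $16,307.
Year 8: DB = ⌊$16,307 × 200%/9⌋ = $3,623; SL = ⌊$2,307/2⌋ = $1,153 → take DB $3,623, capped at $2,307. Book value $14,000.
Year 9 (final): $14,000 − $14,000 = $0. Book value $14,000.

$21,043; $16,366; $12,730; $9,901; $7,700; $5,989; $4,658; $2,307; $0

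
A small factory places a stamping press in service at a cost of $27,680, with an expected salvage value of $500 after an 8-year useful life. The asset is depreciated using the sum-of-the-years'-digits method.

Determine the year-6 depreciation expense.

$2,265

Depreciable base = $27,680 − $500 = $27,180.
Sum of the years' digits = 8+7+6+5+4+3+2+1 = 36.
Year 1: $27,180 × 8/36 = $6,040. Book value $21,640.
Year 2: $27,180 × 7/36 = $5,285. Book value $16,355.
Year 3: $27,180 × 6/36 = $4,530. Book value $11,825.
Year 4: $27,180 × 5/36 = $3,775. Book value $8,050.
Year 5: $27,180 × 4/36 = $3,020. Book value $5,030.
Year 6: $27,180 × 3/36 = $2,265. Book value $2,765.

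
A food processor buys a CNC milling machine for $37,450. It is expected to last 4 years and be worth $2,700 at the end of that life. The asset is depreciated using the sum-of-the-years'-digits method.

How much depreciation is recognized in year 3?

Depreciable base = $37,450 − $2,700 = $34,750.
Sum of the years' digits = 4+3+2+1 = 10.
Year 1: $34,750 × 4/10 = $13,900. Book value $23,550.
Year 2: $34,750 × 3/10 = $10,425. Book value $13,125.
Year 3: $34,750 × 2/10 = $6,950. Book value $6,175.

$6,950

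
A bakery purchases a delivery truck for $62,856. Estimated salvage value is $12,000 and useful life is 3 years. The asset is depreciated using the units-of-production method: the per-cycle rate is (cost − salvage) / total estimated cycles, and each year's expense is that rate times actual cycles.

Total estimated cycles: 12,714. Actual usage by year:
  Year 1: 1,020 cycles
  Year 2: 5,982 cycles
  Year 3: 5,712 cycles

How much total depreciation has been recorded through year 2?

Depreciable base = $62,856 − $12,000 = $50,856.
Rate = $50,856 / 12,714 cycles = $4 per cycle.
Year 1: 1,020 × $4 = $4,080. Book value $58,776.
Year 2: 5,982 × $4 = $23,928. Book value $34,848.
Accumulated through year 2 = $62,856 − $34,848 = $28,008.

$28,008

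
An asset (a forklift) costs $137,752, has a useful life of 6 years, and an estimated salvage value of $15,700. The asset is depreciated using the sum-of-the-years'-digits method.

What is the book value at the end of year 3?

Depreciable base = $137,752 − $15,700 = $122,052.
Sum of the years' digits = 6+5+4+3+2+1 = 21.
Year 1: $122,052 × 6/21 = $34,872. Book value $102,880.
Year 2: $122,052 × 5/21 = $29,060. Book value $73,820.
Year 3: $122,052 × 4/21 = $23,248. Book value $50,572.

$50,572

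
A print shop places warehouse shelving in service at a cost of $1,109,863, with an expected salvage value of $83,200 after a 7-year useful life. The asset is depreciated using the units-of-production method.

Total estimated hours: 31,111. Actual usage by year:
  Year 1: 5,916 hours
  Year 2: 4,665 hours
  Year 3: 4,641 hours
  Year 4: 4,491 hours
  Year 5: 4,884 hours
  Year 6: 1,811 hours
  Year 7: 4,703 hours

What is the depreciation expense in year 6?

$59,763

Depreciable base = $1,109,863 − $83,200 = $1,026,663.
Rate = $1,026,663 / 31,111 hours = $33 per hour.
Year 1: 5,916 × $33 = $195,228. Book value $914,635.
Year 2: 4,665 × $33 = $153,945. Book value $760,690.
Year 3: 4,641 × $33 = $153,153. Book value $607,537.
Year 4: 4,491 × $33 = $148,203. Book value $459,334.
Year 5: 4,884 × $33 = $161,172. Book value $298,162.
Year 6: 1,811 × $33 = $59,763. Book value $238,399.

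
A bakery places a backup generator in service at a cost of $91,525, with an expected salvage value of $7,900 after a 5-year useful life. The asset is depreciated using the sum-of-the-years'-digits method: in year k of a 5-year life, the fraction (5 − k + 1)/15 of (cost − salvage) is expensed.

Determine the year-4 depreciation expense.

Depreciable base = $91,525 − $7,900 = $83,625.
Sum of the years' digits = 5+4+3+2+1 = 15.
Year 1: $83,625 × 5/15 = $27,875. Book value $63,650.
Year 2: $83,625 × 4/15 = $22,300. Book value $41,350.
Year 3: $83,625 × 3/15 = $16,725. Book value $24,625.
Year 4: $83,625 × 2/15 = $11,150. Book value $13,475.

$11,150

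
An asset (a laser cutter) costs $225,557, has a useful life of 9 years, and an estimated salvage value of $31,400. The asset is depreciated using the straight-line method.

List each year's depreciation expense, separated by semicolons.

$21,573; $21,573; $21,573; $21,573; $21,573; $21,573; $21,573; $21,573; $21,573

Depreciable base = $225,557 − $31,400 = $194,157.
Annual expense = $194,157 / 9 = $21,573.
End of year 1: book value $203,984.
End of year 2: book value $182,411.
End of year 3: book value $160,838.
End of year 4: book value $139,265.
End of year 5: book value $117,692.
End of year 6: book value $96,119.
End of year 7: book value $74,546.
End of year 8: book value $52,973.
End of year 9: book value $31,400.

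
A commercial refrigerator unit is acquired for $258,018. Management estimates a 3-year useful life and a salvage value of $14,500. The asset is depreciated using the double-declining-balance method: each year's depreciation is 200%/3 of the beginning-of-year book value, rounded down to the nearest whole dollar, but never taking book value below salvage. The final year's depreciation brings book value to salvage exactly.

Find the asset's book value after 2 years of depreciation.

$28,669

Depreciable base = $258,018 − $14,500 = $243,518.
Year 1: ⌊$258,018 × 200%/3⌋ = $172,012. Book value $86,006.
Year 2: ⌊$86,006 × 200%/3⌋ = $57,337. Book value $28,669.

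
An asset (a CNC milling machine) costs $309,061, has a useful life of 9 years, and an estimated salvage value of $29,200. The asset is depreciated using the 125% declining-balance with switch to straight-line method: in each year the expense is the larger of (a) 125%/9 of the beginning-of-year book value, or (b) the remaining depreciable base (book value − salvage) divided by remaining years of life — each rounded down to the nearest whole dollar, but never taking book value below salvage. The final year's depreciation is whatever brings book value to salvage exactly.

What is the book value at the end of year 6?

$113,272

Depreciable base = $309,061 − $29,200 = $279,861.
Year 1: DB = ⌊$309,061 × 125%/9⌋ = $42,925; SL = ⌊$279,861/9⌋ = $31,095 → take DB $42,925. Book value $266,136.
Year 2: DB = ⌊$266,136 × 125%/9⌋ = $36,963; SL = ⌊$236,936/8⌋ = $29,617 → take DB $36,963. Book value $229,173.
Year 3: DB = ⌊$229,173 × 125%/9⌋ = $31,829; SL = ⌊$199,973/7⌋ = $28,567 → take DB $31,829. Book value $197,344.
Year 4: DB = ⌊$197,344 × 125%/9⌋ = $27,408; SL = ⌊$168,144/6⌋ = $28,024 → take SL $28,024. Book value $169,320.
Year 5: DB = ⌊$169,320 × 125%/9⌋ = $23,516; SL = ⌊$140,120/5⌋ = $28,024 → take SL $28,024. Book value $141,296.
Year 6: DB = ⌊$141,296 × 125%/9⌋ = $19,624; SL = ⌊$112,096/4⌋ = $28,024 → take SL $28,024. Book value $113,272.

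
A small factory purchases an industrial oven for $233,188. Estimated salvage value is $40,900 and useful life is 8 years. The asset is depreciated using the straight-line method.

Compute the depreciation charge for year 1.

$24,036

Depreciable base = $233,188 − $40,900 = $192,288.
Annual expense = $192,288 / 8 = $24,036.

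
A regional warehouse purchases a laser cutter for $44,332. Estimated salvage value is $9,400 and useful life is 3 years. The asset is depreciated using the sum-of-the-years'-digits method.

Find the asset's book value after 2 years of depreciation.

$15,222

Depreciable base = $44,332 − $9,400 = $34,932.
Sum of the years' digits = 3+2+1 = 6.
Year 1: $34,932 × 3/6 = $17,466. Book value $26,866.
Year 2: $34,932 × 2/6 = $11,644. Book value $15,222.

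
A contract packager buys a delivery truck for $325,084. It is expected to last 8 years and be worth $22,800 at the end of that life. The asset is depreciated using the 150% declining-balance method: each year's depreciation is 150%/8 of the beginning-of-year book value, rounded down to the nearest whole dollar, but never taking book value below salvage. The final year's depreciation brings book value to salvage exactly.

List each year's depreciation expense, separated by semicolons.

Depreciable base = $325,084 − $22,800 = $302,284.
Year 1: ⌊$325,084 × 150%/8⌋ = $60,953. Book value $264,131.
Year 2: ⌊$264,131 × 150%/8⌋ = $49,524. Book value $214,607.
Year 3: ⌊$214,607 × 150%/8⌋ = $40,238. Book value $174,369.
Year 4: ⌊$174,369 × 150%/8⌋ = $32,694. Book value $141,675.
Year 5: ⌊$141,675 × 150%/8⌋ = $26,564. Book value $115,111.
Year 6: ⌊$115,111 × 150%/8⌋ = $21,583. Book value $93,528.
Year 7: ⌊$93,528 × 150%/8⌋ = $17,536. Book value $75,992.
Year 8 (final): $75,992 − $22,800 = $53,192. Book value $22,800.

$60,953; $49,524; $40,238; $32,694; $26,564; $21,583; $17,536; $53,192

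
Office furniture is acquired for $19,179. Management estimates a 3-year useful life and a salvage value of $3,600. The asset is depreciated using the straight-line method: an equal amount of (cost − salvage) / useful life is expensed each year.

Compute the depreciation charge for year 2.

$5,193

Depreciable base = $19,179 − $3,600 = $15,579.
Annual expense = $15,579 / 3 = $5,193.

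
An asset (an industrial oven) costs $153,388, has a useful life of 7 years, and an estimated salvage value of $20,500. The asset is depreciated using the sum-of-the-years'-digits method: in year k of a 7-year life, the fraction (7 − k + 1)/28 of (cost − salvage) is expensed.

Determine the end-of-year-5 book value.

Depreciable base = $153,388 − $20,500 = $132,888.
Sum of the years' digits = 7+6+5+4+3+2+1 = 28.
Year 1: $132,888 × 7/28 = $33,222. Book value $120,166.
Year 2: $132,888 × 6/28 = $28,476. Book value $91,690.
Year 3: $132,888 × 5/28 = $23,730. Book value $67,960.
Year 4: $132,888 × 4/28 = $18,984. Book value $48,976.
Year 5: $132,888 × 3/28 = $14,238. Book value $34,738.

$34,738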